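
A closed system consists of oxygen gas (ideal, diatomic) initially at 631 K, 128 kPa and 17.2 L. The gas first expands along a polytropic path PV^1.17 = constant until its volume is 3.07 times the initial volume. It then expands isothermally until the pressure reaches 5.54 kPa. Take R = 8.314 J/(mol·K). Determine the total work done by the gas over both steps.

5570 J

n = P₁V₁/(RT₁) = 128×17.2/(8.314×631) = 0.420 mol.
Step 1 — Polytropic n=1.17: T₂ = T₁(V₁/V₂)^(n−1) = 631×(0.326)^0.17 = 521 K; P₂ = P₁(V₁/V₂)^n = 34.5 kPa.
W = (P₁V₁−P₂V₂)/(n−1) = (128×17.2−34.5×52.8)/0.17 = 2250 J.
ΔU = nCvΔT = 0.420×20.8×(521−631) = -956 J.
Q = ΔU + W = 1290 J.
State after step 1: P = 34.5 kPa, V = 52.8 L, T = 521 K.
Step 2 — Isothermal: T stays 521 K; PV = const ⇒ V₂ = 328 L, P₂ = 5.54 kPa.
ΔU = 0 (ideal gas, T constant).
W = nRT ln(V₂/V₁) = 0.420×8.314×521×ln(6.22) = 3330 J.
Q = ΔU + W = 3330 J.
Net over both steps: W = 5570 J, Q = 4620 J, ΔU = -956 J.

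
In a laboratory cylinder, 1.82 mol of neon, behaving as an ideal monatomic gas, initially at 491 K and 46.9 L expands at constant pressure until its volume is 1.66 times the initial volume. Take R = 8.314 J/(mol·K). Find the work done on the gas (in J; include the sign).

-4900 J

P₁ = nRT₁/V₁ = 1.82×8.314×491/46.9 = 158 kPa.
Isobaric: P stays 158 kPa; V/T = const ⇒ T₂ = 815 K, V₂ = 77.9 L.
W = PΔV = 158×(77.9−46.9) kPa·L = 4900 J.
Work done on the gas = −W_by = -4900 J.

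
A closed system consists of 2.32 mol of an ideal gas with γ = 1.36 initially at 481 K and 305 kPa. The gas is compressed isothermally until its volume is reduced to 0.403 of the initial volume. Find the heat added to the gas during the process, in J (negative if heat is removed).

-8430 J

V₁ = nRT₁/P₁ = 2.32×8.314×481/305 = 30.4 L.
Isothermal: T stays 481 K; PV = const ⇒ V₂ = 12.3 L, P₂ = 757 kPa.
ΔU = 0 (ideal gas, T constant).
W = nRT ln(V₂/V₁) = 2.32×8.314×481×ln(0.403) = -8430 J.
Q = ΔU + W = -8430 J.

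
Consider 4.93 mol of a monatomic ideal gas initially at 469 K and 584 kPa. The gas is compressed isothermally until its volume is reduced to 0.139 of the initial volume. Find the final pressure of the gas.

4200 kPa

V₁ = nRT₁/P₁ = 4.93×8.314×469/584 = 32.9 L.
Isothermal: T stays 469 K; PV = const ⇒ V₂ = 4.58 L, P₂ = 4200 kPa.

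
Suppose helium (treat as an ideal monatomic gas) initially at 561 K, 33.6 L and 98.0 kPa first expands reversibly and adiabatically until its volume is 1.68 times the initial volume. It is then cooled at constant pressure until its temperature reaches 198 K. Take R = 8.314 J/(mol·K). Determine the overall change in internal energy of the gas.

n = P₁V₁/(RT₁) = 98.0×33.6/(8.314×561) = 0.706 mol.
Step 1 — Adiabatic: TV^(γ−1) = const ⇒ T₂ = 561×(0.595)^0.667 = 397 K; PV^γ = const ⇒ P₂ = 41.3 kPa.
ΔU = nCvΔT = 0.706×12.5×(397−561) = -1440 J.
Q = 0 for an adiabatic process, so W = −ΔU = 1440 J.
State after step 1: P = 41.3 kPa, V = 56.4 L, T = 397 K.
Step 2 — Isobaric: P stays 41.3 kPa; V/T = const ⇒ T₂ = 198 K, V₂ = 28.2 L.
W = PΔV = 41.3×(28.2−56.4) kPa·L = -1170 J.
ΔU = nCvΔT = 0.706×12.5×(198−397) = -1750 J.
Q = ΔU + W = nCpΔT = -2920 J.
Net over both steps: W = 276 J, Q = -2920 J, ΔU = -3200 J.

-3200 J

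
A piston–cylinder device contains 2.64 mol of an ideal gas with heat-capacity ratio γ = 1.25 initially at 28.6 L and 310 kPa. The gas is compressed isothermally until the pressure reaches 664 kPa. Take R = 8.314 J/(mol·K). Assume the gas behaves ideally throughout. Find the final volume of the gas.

T₁ = P₁V₁/(nR) = 310×28.6/(2.64×8.314) = 404 K.
Isothermal: T stays 404 K; PV = const ⇒ V₂ = 13.4 L, P₂ = 664 kPa.

13.4 L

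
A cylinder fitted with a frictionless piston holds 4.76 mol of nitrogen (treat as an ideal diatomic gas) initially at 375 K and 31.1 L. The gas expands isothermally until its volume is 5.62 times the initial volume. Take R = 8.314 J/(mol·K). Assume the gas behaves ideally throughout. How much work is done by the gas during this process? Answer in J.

25600 J

P₁ = nRT₁/V₁ = 4.76×8.314×375/31.1 = 477 kPa.
Isothermal: T stays 375 K; PV = const ⇒ V₂ = 175 L, P₂ = 84.9 kPa.
W = nRT ln(V₂/V₁) = 4.76×8.314×375×ln(5.62) = 25600 J.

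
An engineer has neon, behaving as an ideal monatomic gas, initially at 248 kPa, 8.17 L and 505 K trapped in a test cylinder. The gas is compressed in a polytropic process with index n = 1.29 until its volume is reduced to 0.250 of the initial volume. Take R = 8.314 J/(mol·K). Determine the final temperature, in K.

755 K

Polytropic n=1.29: T₂ = T₁(V₁/V₂)^(n−1) = 505×(4.00)^0.29 = 755 K; P₂ = P₁(V₁/V₂)^n = 1480 kPa.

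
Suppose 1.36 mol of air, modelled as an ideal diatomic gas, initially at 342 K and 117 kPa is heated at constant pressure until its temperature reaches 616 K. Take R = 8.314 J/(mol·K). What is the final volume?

V₁ = nRT₁/P₁ = 1.36×8.314×342/117 = 33.1 L.
Isobaric: P stays 117 kPa; V/T = const ⇒ T₂ = 616 K, V₂ = 59.5 L.

59.5 L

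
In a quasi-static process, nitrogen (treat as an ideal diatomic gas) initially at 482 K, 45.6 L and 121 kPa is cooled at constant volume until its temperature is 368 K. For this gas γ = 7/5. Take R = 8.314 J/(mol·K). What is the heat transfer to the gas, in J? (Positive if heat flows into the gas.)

n = P₁V₁/(RT₁) = 121×45.6/(8.314×482) = 1.38 mol.
Isochoric: V stays 45.6 L; P/T = const ⇒ T₂ = 368 K, P₂ = 92.4 kPa.
W = 0 (no volume change).
ΔU = nCvΔT = 1.38×20.8×(368−482) = -3260 J.
Q = ΔU = -3260 J.

-3260 J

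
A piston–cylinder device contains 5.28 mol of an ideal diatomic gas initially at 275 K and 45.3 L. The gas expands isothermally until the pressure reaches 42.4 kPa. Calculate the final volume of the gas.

P₁ = nRT₁/V₁ = 5.28×8.314×275/45.3 = 266 kPa.
Isothermal: T stays 275 K; PV = const ⇒ V₂ = 285 L, P₂ = 42.4 kPa.

285 L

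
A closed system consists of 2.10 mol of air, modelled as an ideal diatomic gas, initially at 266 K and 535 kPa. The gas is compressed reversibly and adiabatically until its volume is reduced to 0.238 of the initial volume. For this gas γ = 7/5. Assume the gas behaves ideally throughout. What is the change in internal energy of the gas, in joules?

V₁ = nRT₁/P₁ = 2.10×8.314×266/535 = 8.68 L.
Adiabatic: TV^(γ−1) = const ⇒ T₂ = 266×(4.20)^0.400 = 472 K; PV^γ = const ⇒ P₂ = 3990 kPa.
For an ideal gas ΔU = nCvΔT with Cv = (5/2)R = 20.8 J/(mol·K).
ΔU = 2.10×20.8×(472−266) = 9010 J.

9010 J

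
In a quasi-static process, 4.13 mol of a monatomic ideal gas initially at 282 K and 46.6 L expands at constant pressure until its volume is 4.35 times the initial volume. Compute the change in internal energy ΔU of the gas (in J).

48700 J

P₁ = nRT₁/V₁ = 4.13×8.314×282/46.6 = 208 kPa.
Isobaric: P stays 208 kPa; V/T = const ⇒ T₂ = 1230 K, V₂ = 203 L.
For an ideal gas ΔU = nCvΔT with Cv = (3/2)R = 12.5 J/(mol·K).
ΔU = 4.13×12.5×(1230−282) = 48700 J.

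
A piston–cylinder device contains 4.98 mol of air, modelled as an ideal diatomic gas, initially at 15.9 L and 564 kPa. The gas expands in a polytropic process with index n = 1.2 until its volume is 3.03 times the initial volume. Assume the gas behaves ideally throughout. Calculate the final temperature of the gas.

174 K

T₁ = P₁V₁/(nR) = 564×15.9/(4.98×8.314) = 217 K.
Polytropic n=1.2: T₂ = T₁(V₁/V₂)^(n−1) = 217×(0.330)^0.20 = 174 K; P₂ = P₁(V₁/V₂)^n = 149 kPa.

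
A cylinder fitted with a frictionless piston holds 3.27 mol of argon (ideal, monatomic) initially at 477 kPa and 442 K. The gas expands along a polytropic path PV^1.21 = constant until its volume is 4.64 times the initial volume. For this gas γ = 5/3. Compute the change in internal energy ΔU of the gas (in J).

V₁ = nRT₁/P₁ = 3.27×8.314×442/477 = 25.2 L.
Polytropic n=1.21: T₂ = T₁(V₁/V₂)^(n−1) = 442×(0.216)^0.21 = 320 K; P₂ = P₁(V₁/V₂)^n = 74.5 kPa.
For an ideal gas ΔU = nCvΔT with Cv = (3/2)R = 12.5 J/(mol·K).
ΔU = 3.27×12.5×(320−442) = -4970 J.

-4970 J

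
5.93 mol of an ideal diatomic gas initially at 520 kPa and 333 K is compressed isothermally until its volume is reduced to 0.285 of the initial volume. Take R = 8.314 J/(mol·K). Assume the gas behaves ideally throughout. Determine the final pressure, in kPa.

1820 kPa

V₁ = nRT₁/P₁ = 5.93×8.314×333/520 = 31.6 L.
Isothermal: T stays 333 K; PV = const ⇒ V₂ = 9.00 L, P₂ = 1820 kPa.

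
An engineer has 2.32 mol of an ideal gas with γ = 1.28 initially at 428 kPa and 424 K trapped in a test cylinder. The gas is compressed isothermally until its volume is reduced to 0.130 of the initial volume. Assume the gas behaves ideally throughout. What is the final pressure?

V₁ = nRT₁/P₁ = 2.32×8.314×424/428 = 19.1 L.
Isothermal: T stays 424 K; PV = const ⇒ V₂ = 2.48 L, P₂ = 3290 kPa.

3290 kPa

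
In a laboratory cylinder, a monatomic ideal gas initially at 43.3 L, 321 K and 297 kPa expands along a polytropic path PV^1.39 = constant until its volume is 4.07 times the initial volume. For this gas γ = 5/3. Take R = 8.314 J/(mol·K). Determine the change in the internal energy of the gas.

-8130 J

n = P₁V₁/(RT₁) = 297×43.3/(8.314×321) = 4.82 mol.
Polytropic n=1.39: T₂ = T₁(V₁/V₂)^(n−1) = 321×(0.246)^0.39 = 186 K; P₂ = P₁(V₁/V₂)^n = 42.2 kPa.
For an ideal gas ΔU = nCvΔT with Cv = (3/2)R = 12.5 J/(mol·K).
ΔU = 4.82×12.5×(186−321) = -8130 J.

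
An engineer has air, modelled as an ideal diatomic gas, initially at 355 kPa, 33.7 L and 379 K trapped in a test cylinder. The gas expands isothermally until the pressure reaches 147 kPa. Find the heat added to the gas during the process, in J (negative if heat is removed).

10500 J

n = P₁V₁/(RT₁) = 355×33.7/(8.314×379) = 3.80 mol.
Isothermal: T stays 379 K; PV = const ⇒ V₂ = 81.4 L, P₂ = 147 kPa.
ΔU = 0 (ideal gas, T constant).
W = nRT ln(V₂/V₁) = 3.80×8.314×379×ln(2.41) = 10500 J.
Q = ΔU + W = 10500 J.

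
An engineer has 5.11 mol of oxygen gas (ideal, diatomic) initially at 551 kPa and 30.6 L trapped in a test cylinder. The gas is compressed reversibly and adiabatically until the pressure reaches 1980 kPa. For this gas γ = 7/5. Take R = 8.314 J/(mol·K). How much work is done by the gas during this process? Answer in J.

-18600 J

T₁ = P₁V₁/(nR) = 551×30.6/(5.11×8.314) = 397 K.
Adiabatic: T₂/T₁ = (P₂/P₁)^((γ−1)/γ) ⇒ T₂ = 397×(3.59)^0.286 = 572 K; V₂ = 12.3 L.
ΔU = nCvΔT = 5.11×20.8×(572−397) = 18600 J.
Q = 0 for an adiabatic process, so W = −ΔU = -18600 J.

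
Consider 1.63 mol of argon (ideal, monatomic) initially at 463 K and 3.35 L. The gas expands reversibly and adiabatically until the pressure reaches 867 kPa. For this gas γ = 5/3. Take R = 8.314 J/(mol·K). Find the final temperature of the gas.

340 K

P₁ = nRT₁/V₁ = 1.63×8.314×463/3.35 = 1870 kPa.
Adiabatic: T₂/T₁ = (P₂/P₁)^((γ−1)/γ) ⇒ T₂ = 463×(0.463)^0.400 = 340 K; V₂ = 5.32 L.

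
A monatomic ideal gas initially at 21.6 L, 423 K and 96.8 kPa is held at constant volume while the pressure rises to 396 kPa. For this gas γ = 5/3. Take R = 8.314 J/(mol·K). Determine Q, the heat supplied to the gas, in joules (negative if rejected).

9690 J

n = P₁V₁/(RT₁) = 96.8×21.6/(8.314×423) = 0.595 mol.
Isochoric: V stays 21.6 L; P/T = const ⇒ T₂ = 1730 K, P₂ = 396 kPa.
W = 0 (no volume change).
ΔU = nCvΔT = 0.595×12.5×(1730−423) = 9690 J.
Q = ΔU = 9690 J.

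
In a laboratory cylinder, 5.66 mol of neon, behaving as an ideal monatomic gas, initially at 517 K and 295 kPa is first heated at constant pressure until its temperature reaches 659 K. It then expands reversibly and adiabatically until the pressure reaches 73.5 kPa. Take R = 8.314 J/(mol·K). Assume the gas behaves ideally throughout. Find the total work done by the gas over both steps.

26500 J

V₁ = nRT₁/P₁ = 5.66×8.314×517/295 = 82.5 L.
Step 1 — Isobaric: P stays 295 kPa; V/T = const ⇒ T₂ = 659 K, V₂ = 105 L.
W = PΔV = 295×(105−82.5) kPa·L = 6680 J.
ΔU = nCvΔT = 5.66×12.5×(659−517) = 10000 J.
Q = ΔU + W = nCpΔT = 16700 J.
State after step 1: P = 295 kPa, V = 105 L, T = 659 K.
Step 2 — Adiabatic: T₂/T₁ = (P₂/P₁)^((γ−1)/γ) ⇒ T₂ = 659×(0.249)^0.400 = 378 K; V₂ = 242 L.
ΔU = nCvΔT = 5.66×12.5×(378−659) = -19800 J.
Q = 0 for an adiabatic process, so W = −ΔU = 19800 J.
Net over both steps: W = 26500 J, Q = 16700 J, ΔU = -9810 J.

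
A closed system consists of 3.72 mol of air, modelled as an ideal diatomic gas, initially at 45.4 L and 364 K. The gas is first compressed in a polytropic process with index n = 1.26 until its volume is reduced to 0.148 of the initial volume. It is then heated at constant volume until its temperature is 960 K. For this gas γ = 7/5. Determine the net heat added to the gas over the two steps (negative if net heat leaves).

18200 J

P₁ = nRT₁/V₁ = 3.72×8.314×364/45.4 = 248 kPa.
Step 1 — Polytropic n=1.26: T₂ = T₁(V₁/V₂)^(n−1) = 364×(6.76)^0.26 = 598 K; P₂ = P₁(V₁/V₂)^n = 2750 kPa.
W = (P₁V₁−P₂V₂)/(n−1) = (248×45.4−2750×6.72)/0.26 = -27900 J.
ΔU = nCvΔT = 3.72×20.8×(598−364) = 18100 J.
Q = ΔU + W = -9750 J.
State after step 1: P = 2750 kPa, V = 6.72 L, T = 598 K.
Step 2 — Isochoric: V stays 6.72 L; P/T = const ⇒ T₂ = 960 K, P₂ = 4420 kPa.
W = 0 (no volume change).
ΔU = nCvΔT = 3.72×20.8×(960−598) = 28000 J.
Q = ΔU = 28000 J.
Net over both steps: W = -27900 J, Q = 18200 J, ΔU = 46100 J.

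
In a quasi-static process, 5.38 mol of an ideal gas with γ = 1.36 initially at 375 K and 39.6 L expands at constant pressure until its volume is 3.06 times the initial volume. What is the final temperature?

P₁ = nRT₁/V₁ = 5.38×8.314×375/39.6 = 424 kPa.
Isobaric: P stays 424 kPa; V/T = const ⇒ T₂ = 1150 K, V₂ = 121 L.

1150 K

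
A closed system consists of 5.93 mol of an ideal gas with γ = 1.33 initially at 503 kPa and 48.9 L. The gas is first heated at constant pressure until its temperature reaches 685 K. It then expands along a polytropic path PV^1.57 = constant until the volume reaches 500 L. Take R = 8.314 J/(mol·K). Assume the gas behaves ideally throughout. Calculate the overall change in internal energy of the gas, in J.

-42000 J

T₁ = P₁V₁/(nR) = 503×48.9/(5.93×8.314) = 499 K.
Step 1 — Isobaric: P stays 503 kPa; V/T = const ⇒ T₂ = 685 K, V₂ = 67.1 L.
W = PΔV = 503×(67.1−48.9) kPa·L = 9180 J.
ΔU = nCvΔT = 5.93×25.2×(685−499) = 27800 J.
Q = ΔU + W = nCpΔT = 37000 J.
State after step 1: P = 503 kPa, V = 67.1 L, T = 685 K.
Step 2 — Polytropic n=1.57: T₂ = T₁(V₁/V₂)^(n−1) = 685×(0.134)^0.57 = 218 K; P₂ = P₁(V₁/V₂)^n = 21.5 kPa.
W = (P₁V₁−P₂V₂)/(n−1) = (503×67.1−21.5×500)/0.57 = 40400 J.
ΔU = nCvΔT = 5.93×25.2×(218−685) = -69800 J.
Q = ΔU + W = -29400 J.
Net over both steps: W = 49600 J, Q = 7610 J, ΔU = -42000 J.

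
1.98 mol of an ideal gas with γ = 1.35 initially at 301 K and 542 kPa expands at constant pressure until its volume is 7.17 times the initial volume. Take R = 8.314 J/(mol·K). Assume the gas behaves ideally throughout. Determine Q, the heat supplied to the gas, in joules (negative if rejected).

V₁ = nRT₁/P₁ = 1.98×8.314×301/542 = 9.14 L.
Isobaric: P stays 542 kPa; V/T = const ⇒ T₂ = 2160 K, V₂ = 65.5 L.
W = PΔV = 542×(65.5−9.14) kPa·L = 30600 J.
ΔU = nCvΔT = 1.98×23.8×(2160−301) = 87300 J.
Q = ΔU + W = nCpΔT = 118000 J.

118000 J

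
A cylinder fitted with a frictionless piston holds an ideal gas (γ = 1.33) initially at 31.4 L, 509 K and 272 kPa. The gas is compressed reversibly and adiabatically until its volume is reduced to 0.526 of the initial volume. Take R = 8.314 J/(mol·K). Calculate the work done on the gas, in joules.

6110 J

n = P₁V₁/(RT₁) = 272×31.4/(8.314×509) = 2.02 mol.
Adiabatic: TV^(γ−1) = const ⇒ T₂ = 509×(1.90)^0.330 = 629 K; PV^γ = const ⇒ P₂ = 639 kPa.
ΔU = nCvΔT = 2.02×25.2×(629−509) = 6110 J.
Q = 0 for an adiabatic process, so W = −ΔU = -6110 J.
Work done on the gas = −W_by = 6110 J.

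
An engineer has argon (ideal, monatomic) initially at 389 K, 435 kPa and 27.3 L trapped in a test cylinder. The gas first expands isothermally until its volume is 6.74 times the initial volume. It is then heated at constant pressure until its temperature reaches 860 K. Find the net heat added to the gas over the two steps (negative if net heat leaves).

n = P₁V₁/(RT₁) = 435×27.3/(8.314×389) = 3.67 mol.
Step 1 — Isothermal: T stays 389 K; PV = const ⇒ V₂ = 184 L, P₂ = 64.5 kPa.
ΔU = 0 (ideal gas, T constant).
W = nRT ln(V₂/V₁) = 3.67×8.314×389×ln(6.74) = 22700 J.
Q = ΔU + W = 22700 J.
State after step 1: P = 64.5 kPa, V = 184 L, T = 389 K.
Step 2 — Isobaric: P stays 64.5 kPa; V/T = const ⇒ T₂ = 860 K, V₂ = 407 L.
W = PΔV = 64.5×(407−184) kPa·L = 14400 J.
ΔU = nCvΔT = 3.67×12.5×(860−389) = 21600 J.
Q = ΔU + W = nCpΔT = 35900 J.
Net over both steps: W = 37000 J, Q = 58600 J, ΔU = 21600 J.

58600 J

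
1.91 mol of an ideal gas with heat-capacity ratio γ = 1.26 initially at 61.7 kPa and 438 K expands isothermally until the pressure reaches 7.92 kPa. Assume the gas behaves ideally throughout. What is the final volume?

V₁ = nRT₁/P₁ = 1.91×8.314×438/61.7 = 113 L.
Isothermal: T stays 438 K; PV = const ⇒ V₂ = 878 L, P₂ = 7.92 kPa.

878 L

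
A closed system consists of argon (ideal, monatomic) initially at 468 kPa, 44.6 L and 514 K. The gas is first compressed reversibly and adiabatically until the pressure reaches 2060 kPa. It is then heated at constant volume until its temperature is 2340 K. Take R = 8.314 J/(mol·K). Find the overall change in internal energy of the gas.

111000 J

n = P₁V₁/(RT₁) = 468×44.6/(8.314×514) = 4.88 mol.
Step 1 — Adiabatic: T₂/T₁ = (P₂/P₁)^((γ−1)/γ) ⇒ T₂ = 514×(4.40)^0.400 = 930 K; V₂ = 18.3 L.
ΔU = nCvΔT = 4.88×12.5×(930−514) = 25300 J.
Q = 0 for an adiabatic process, so W = −ΔU = -25300 J.
State after step 1: P = 2060 kPa, V = 18.3 L, T = 930 K.
Step 2 — Isochoric: V stays 18.3 L; P/T = const ⇒ T₂ = 2340 K, P₂ = 5180 kPa.
W = 0 (no volume change).
ΔU = nCvΔT = 4.88×12.5×(2340−930) = 85900 J.
Q = ΔU = 85900 J.
Net over both steps: W = -25300 J, Q = 85900 J, ΔU = 111000 J.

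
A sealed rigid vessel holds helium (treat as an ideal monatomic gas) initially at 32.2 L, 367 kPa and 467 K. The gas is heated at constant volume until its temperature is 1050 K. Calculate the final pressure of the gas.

Isochoric: V stays 32.2 L; P/T = const ⇒ T₂ = 1050 K, P₂ = 825 kPa.

825 kPa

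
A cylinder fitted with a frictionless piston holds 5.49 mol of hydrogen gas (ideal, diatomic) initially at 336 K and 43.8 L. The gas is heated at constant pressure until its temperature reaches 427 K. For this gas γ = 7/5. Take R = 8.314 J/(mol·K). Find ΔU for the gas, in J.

P₁ = nRT₁/V₁ = 5.49×8.314×336/43.8 = 350 kPa.
Isobaric: P stays 350 kPa; V/T = const ⇒ T₂ = 427 K, V₂ = 55.7 L.
For an ideal gas ΔU = nCvΔT with Cv = (5/2)R = 20.8 J/(mol·K).
ΔU = 5.49×20.8×(427−336) = 10400 J.

10400 J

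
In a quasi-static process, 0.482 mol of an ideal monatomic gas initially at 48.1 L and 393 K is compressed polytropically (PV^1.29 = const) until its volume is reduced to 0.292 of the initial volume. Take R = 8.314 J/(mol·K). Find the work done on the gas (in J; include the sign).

P₁ = nRT₁/V₁ = 0.482×8.314×393/48.1 = 32.7 kPa.
Polytropic n=1.29: T₂ = T₁(V₁/V₂)^(n−1) = 393×(3.42)^0.29 = 562 K; P₂ = P₁(V₁/V₂)^n = 160 kPa.
W = (P₁V₁−P₂V₂)/(n−1) = (32.7×48.1−160×14.0)/0.29 = -2330 J.
Work done on the gas = −W_by = 2330 J.

2330 J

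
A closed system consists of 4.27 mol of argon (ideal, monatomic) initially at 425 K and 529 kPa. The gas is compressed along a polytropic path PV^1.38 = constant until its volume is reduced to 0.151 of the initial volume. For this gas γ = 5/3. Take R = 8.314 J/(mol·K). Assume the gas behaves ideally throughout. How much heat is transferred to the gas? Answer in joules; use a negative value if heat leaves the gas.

V₁ = nRT₁/P₁ = 4.27×8.314×425/529 = 28.5 L.
Polytropic n=1.38: T₂ = T₁(V₁/V₂)^(n−1) = 425×(6.62)^0.38 = 872 K; P₂ = P₁(V₁/V₂)^n = 7190 kPa.
W = (P₁V₁−P₂V₂)/(n−1) = (529×28.5−7190×4.31)/0.38 = -41700 J.
ΔU = nCvΔT = 4.27×12.5×(872−425) = 23800 J.
Q = ΔU + W = -17900 J.

-17900 J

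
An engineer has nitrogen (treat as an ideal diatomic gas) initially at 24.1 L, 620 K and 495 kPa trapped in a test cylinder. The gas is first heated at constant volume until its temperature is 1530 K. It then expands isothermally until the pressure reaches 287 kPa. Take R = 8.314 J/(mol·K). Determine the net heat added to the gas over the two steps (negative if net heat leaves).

n = P₁V₁/(RT₁) = 495×24.1/(8.314×620) = 2.31 mol.
Step 1 — Isochoric: V stays 24.1 L; P/T = const ⇒ T₂ = 1530 K, P₂ = 1220 kPa.
W = 0 (no volume change).
ΔU = nCvΔT = 2.31×20.8×(1530−620) = 43800 J.
Q = ΔU = 43800 J.
State after step 1: P = 1220 kPa, V = 24.1 L, T = 1530 K.
Step 2 — Isothermal: T stays 1530 K; PV = const ⇒ V₂ = 103 L, P₂ = 287 kPa.
ΔU = 0 (ideal gas, T constant).
W = nRT ln(V₂/V₁) = 2.31×8.314×1530×ln(4.26) = 42600 J.
Q = ΔU + W = 42600 J.
Net over both steps: W = 42600 J, Q = 86400 J, ΔU = 43800 J.

86400 J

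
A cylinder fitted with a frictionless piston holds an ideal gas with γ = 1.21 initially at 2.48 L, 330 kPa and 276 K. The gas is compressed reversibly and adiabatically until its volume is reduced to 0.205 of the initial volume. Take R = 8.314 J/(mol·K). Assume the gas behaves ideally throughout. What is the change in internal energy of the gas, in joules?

1540 J

n = P₁V₁/(RT₁) = 330×2.48/(8.314×276) = 0.357 mol.
Adiabatic: TV^(γ−1) = const ⇒ T₂ = 276×(4.88)^0.210 = 385 K; PV^γ = const ⇒ P₂ = 2250 kPa.
For an ideal gas ΔU = nCvΔT with Cv = R/(γ−1) = 39.6 J/(mol·K).
ΔU = 0.357×39.6×(385−276) = 1540 J.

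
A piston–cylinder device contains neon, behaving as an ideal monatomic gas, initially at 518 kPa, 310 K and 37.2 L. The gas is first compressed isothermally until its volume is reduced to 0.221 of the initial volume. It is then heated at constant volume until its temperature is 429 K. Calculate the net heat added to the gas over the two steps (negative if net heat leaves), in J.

-18000 J

n = P₁V₁/(RT₁) = 518×37.2/(8.314×310) = 7.48 mol.
Step 1 — Isothermal: T stays 310 K; PV = const ⇒ V₂ = 8.22 L, P₂ = 2340 kPa.
ΔU = 0 (ideal gas, T constant).
W = nRT ln(V₂/V₁) = 7.48×8.314×310×ln(0.221) = -29100 J.
Q = ΔU + W = -29100 J.
State after step 1: P = 2340 kPa, V = 8.22 L, T = 310 K.
Step 2 — Isochoric: V stays 8.22 L; P/T = const ⇒ T₂ = 429 K, P₂ = 3240 kPa.
W = 0 (no volume change).
ΔU = nCvΔT = 7.48×12.5×(429−310) = 11100 J.
Q = ΔU = 11100 J.
Net over both steps: W = -29100 J, Q = -18000 J, ΔU = 11100 J.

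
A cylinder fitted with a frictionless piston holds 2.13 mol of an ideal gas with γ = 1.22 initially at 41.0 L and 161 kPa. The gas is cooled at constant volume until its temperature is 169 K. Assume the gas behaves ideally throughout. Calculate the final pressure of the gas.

T₁ = P₁V₁/(nR) = 161×41.0/(2.13×8.314) = 373 K.
Isochoric: V stays 41.0 L; P/T = const ⇒ T₂ = 169 K, P₂ = 73.0 kPa.

73.0 kPa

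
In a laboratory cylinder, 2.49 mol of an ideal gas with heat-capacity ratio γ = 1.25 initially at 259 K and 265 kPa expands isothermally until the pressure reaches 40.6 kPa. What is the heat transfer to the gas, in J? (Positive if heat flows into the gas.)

V₁ = nRT₁/P₁ = 2.49×8.314×259/265 = 20.2 L.
Isothermal: T stays 259 K; PV = const ⇒ V₂ = 132 L, P₂ = 40.6 kPa.
ΔU = 0 (ideal gas, T constant).
W = nRT ln(V₂/V₁) = 2.49×8.314×259×ln(6.53) = 10100 J.
Q = ΔU + W = 10100 J.

10100 J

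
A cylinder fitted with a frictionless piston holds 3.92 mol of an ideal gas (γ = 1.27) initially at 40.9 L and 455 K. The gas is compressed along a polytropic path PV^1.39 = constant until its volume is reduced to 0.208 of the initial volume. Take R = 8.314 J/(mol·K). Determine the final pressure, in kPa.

3220 kPa

P₁ = nRT₁/V₁ = 3.92×8.314×455/40.9 = 363 kPa.
Polytropic n=1.39: T₂ = T₁(V₁/V₂)^(n−1) = 455×(4.81)^0.39 = 839 K; P₂ = P₁(V₁/V₂)^n = 3220 kPa.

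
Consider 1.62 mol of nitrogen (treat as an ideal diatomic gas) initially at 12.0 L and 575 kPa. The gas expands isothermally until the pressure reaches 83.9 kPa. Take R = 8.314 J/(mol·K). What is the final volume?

82.2 L

T₁ = P₁V₁/(nR) = 575×12.0/(1.62×8.314) = 512 K.
Isothermal: T stays 512 K; PV = const ⇒ V₂ = 82.2 L, P₂ = 83.9 kPa.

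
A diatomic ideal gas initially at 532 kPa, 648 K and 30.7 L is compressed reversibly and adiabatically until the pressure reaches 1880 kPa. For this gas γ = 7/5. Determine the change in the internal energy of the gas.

n = P₁V₁/(RT₁) = 532×30.7/(8.314×648) = 3.03 mol.
Adiabatic: T₂/T₁ = (P₂/P₁)^((γ−1)/γ) ⇒ T₂ = 648×(3.53)^0.286 = 929 K; V₂ = 12.5 L.
For an ideal gas ΔU = nCvΔT with Cv = (5/2)R = 20.8 J/(mol·K).
ΔU = 3.03×20.8×(929−648) = 17700 J.

17700 J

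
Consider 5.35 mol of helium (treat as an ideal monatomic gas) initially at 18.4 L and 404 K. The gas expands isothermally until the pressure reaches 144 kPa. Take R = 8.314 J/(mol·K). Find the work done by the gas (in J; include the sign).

34400 J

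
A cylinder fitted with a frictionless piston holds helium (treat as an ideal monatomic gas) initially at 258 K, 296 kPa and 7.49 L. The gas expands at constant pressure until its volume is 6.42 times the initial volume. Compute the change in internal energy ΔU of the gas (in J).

n = P₁V₁/(RT₁) = 296×7.49/(8.314×258) = 1.03 mol.
Isobaric: P stays 296 kPa; V/T = const ⇒ T₂ = 1660 K, V₂ = 48.1 L.
For an ideal gas ΔU = nCvΔT with Cv = (3/2)R = 12.5 J/(mol·K).
ΔU = 1.03×12.5×(1660−258) = 18000 J.

18000 J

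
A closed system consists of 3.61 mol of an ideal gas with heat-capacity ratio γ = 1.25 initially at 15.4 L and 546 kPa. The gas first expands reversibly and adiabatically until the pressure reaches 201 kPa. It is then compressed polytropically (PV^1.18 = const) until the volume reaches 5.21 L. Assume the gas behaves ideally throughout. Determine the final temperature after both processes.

T₁ = P₁V₁/(nR) = 546×15.4/(3.61×8.314) = 280 K.
Step 1 — Adiabatic: T₂/T₁ = (P₂/P₁)^((γ−1)/γ) ⇒ T₂ = 280×(0.368)^0.200 = 229 K; V₂ = 34.3 L.
ΔU = nCvΔT = 3.61×33.3×(229−280) = -6090 J.
Q = 0 for an adiabatic process, so W = −ΔU = 6090 J.
State after step 1: P = 201 kPa, V = 34.3 L, T = 229 K.
Step 2 — Polytropic n=1.18: T₂ = T₁(V₁/V₂)^(n−1) = 229×(6.57)^0.18 = 322 K; P₂ = P₁(V₁/V₂)^n = 1850 kPa.
W = (P₁V₁−P₂V₂)/(n−1) = (201×34.3−1850×5.21)/0.18 = -15400 J.
ΔU = nCvΔT = 3.61×33.3×(322−229) = 11100 J.
Q = ΔU + W = -4320 J.
Net over both steps: W = -9340 J, Q = -4320 J, ΔU = 5020 J.

322 K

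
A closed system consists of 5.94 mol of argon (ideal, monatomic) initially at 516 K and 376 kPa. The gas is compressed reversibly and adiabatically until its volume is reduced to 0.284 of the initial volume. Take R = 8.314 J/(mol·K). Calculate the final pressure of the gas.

3060 kPa

V₁ = nRT₁/P₁ = 5.94×8.314×516/376 = 67.8 L.
Adiabatic: TV^(γ−1) = const ⇒ T₂ = 516×(3.52)^0.667 = 1190 K; PV^γ = const ⇒ P₂ = 3060 kPa.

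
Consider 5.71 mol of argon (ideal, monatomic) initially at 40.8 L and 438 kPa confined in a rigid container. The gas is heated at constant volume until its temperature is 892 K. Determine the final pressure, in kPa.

T₁ = P₁V₁/(nR) = 438×40.8/(5.71×8.314) = 376 K.
Isochoric: V stays 40.8 L; P/T = const ⇒ T₂ = 892 K, P₂ = 1040 kPa.

1040 kPa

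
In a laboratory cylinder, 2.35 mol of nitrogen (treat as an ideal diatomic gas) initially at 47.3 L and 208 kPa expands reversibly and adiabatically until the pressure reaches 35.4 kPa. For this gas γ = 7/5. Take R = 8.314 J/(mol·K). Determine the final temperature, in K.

T₁ = P₁V₁/(nR) = 208×47.3/(2.35×8.314) = 504 K.
Adiabatic: T₂/T₁ = (P₂/P₁)^((γ−1)/γ) ⇒ T₂ = 504×(0.170)^0.286 = 304 K; V₂ = 168 L.

304 K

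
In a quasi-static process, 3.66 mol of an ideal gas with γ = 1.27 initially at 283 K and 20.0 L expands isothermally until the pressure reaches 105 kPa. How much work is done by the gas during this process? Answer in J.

12200 J

P₁ = nRT₁/V₁ = 3.66×8.314×283/20.0 = 431 kPa.
Isothermal: T stays 283 K; PV = const ⇒ V₂ = 82.0 L, P₂ = 105 kPa.
W = nRT ln(V₂/V₁) = 3.66×8.314×283×ln(4.10) = 12200 J.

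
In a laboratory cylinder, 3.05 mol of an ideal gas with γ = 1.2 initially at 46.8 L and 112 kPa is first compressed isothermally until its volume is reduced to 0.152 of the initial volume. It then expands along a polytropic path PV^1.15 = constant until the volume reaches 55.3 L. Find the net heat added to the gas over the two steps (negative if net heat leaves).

-7560 J

T₁ = P₁V₁/(nR) = 112×46.8/(3.05×8.314) = 207 K.
Step 1 — Isothermal: T stays 207 K; PV = const ⇒ V₂ = 7.11 L, P₂ = 737 kPa.
ΔU = 0 (ideal gas, T constant).
W = nRT ln(V₂/V₁) = 3.05×8.314×207×ln(0.152) = -9870 J.
Q = ΔU + W = -9870 J.
State after step 1: P = 737 kPa, V = 7.11 L, T = 207 K.
Step 2 — Polytropic n=1.15: T₂ = T₁(V₁/V₂)^(n−1) = 207×(0.129)^0.15 = 152 K; P₂ = P₁(V₁/V₂)^n = 69.7 kPa.
W = (P₁V₁−P₂V₂)/(n−1) = (737×7.11−69.7×55.3)/0.15 = 9250 J.
ΔU = nCvΔT = 3.05×41.6×(152−207) = -6940 J.
Q = ΔU + W = 2310 J.
Net over both steps: W = -621 J, Q = -7560 J, ΔU = -6940 J.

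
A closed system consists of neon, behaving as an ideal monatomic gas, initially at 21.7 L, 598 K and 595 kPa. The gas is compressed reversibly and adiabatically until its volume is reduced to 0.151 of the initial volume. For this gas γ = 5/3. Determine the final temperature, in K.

Adiabatic: TV^(γ−1) = const ⇒ T₂ = 598×(6.62)^0.667 = 2110 K; PV^γ = const ⇒ P₂ = 13900 kPa.

2110 K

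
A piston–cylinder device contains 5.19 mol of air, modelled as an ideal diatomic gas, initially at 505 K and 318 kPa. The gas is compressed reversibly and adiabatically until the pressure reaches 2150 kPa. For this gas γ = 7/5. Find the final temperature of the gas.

V₁ = nRT₁/P₁ = 5.19×8.314×505/318 = 68.5 L.
Adiabatic: T₂/T₁ = (P₂/P₁)^((γ−1)/γ) ⇒ T₂ = 505×(6.76)^0.286 = 872 K; V₂ = 17.5 L.

872 K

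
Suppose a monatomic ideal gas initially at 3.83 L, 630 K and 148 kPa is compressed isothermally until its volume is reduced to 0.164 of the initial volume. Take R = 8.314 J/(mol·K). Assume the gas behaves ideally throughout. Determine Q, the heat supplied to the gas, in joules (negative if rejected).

n = P₁V₁/(RT₁) = 148×3.83/(8.314×630) = 0.108 mol.
Isothermal: T stays 630 K; PV = const ⇒ V₂ = 0.628 L, P₂ = 902 kPa.
ΔU = 0 (ideal gas, T constant).
W = nRT ln(V₂/V₁) = 0.108×8.314×630×ln(0.164) = -1020 J.
Q = ΔU + W = -1020 J.

-1020 J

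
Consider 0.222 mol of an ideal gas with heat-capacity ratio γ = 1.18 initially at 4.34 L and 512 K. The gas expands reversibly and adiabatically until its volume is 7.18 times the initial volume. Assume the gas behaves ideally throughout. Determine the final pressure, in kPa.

21.3 kPa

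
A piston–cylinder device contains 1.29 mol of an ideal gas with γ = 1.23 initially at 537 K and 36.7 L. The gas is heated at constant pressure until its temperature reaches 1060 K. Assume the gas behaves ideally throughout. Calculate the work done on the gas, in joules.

P₁ = nRT₁/V₁ = 1.29×8.314×537/36.7 = 157 kPa.
Isobaric: P stays 157 kPa; V/T = const ⇒ T₂ = 1060 K, V₂ = 72.4 L.
W = PΔV = 157×(72.4−36.7) kPa·L = 5610 J.
Work done on the gas = −W_by = -5610 J.

-5610 J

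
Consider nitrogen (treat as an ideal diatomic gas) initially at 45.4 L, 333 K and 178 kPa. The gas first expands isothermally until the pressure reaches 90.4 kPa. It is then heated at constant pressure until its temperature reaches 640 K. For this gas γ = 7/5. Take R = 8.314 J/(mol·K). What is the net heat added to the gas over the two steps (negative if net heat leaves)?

n = P₁V₁/(RT₁) = 178×45.4/(8.314×333) = 2.92 mol.
Step 1 — Isothermal: T stays 333 K; PV = const ⇒ V₂ = 89.4 L, P₂ = 90.4 kPa.
ΔU = 0 (ideal gas, T constant).
W = nRT ln(V₂/V₁) = 2.92×8.314×333×ln(1.97) = 5480 J.
Q = ΔU + W = 5480 J.
State after step 1: P = 90.4 kPa, V = 89.4 L, T = 333 K.
Step 2 — Isobaric: P stays 90.4 kPa; V/T = const ⇒ T₂ = 640 K, V₂ = 172 L.
W = PΔV = 90.4×(172−89.4) kPa·L = 7450 J.
ΔU = nCvΔT = 2.92×20.8×(640−333) = 18600 J.
Q = ΔU + W = nCpΔT = 26100 J.
Net over both steps: W = 12900 J, Q = 31600 J, ΔU = 18600 J.

31600 J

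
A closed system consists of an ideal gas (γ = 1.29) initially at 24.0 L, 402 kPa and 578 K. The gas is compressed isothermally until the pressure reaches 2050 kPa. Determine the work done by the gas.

n = P₁V₁/(RT₁) = 402×24.0/(8.314×578) = 2.01 mol.
Isothermal: T stays 578 K; PV = const ⇒ V₂ = 4.71 L, P₂ = 2050 kPa.
W = nRT ln(V₂/V₁) = 2.01×8.314×578×ln(0.196) = -15700 J.

-15700 J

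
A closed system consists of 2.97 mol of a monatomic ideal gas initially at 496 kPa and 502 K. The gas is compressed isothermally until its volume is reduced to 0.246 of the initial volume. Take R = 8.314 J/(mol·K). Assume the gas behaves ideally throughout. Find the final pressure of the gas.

2020 kPa

V₁ = nRT₁/P₁ = 2.97×8.314×502/496 = 25.0 L.
Isothermal: T stays 502 K; PV = const ⇒ V₂ = 6.15 L, P₂ = 2020 kPa.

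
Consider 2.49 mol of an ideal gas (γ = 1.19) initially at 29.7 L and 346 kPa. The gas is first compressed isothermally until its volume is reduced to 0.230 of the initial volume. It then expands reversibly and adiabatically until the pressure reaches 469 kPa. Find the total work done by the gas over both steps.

-5920 J

T₁ = P₁V₁/(nR) = 346×29.7/(2.49×8.314) = 496 K.
Step 1 — Isothermal: T stays 496 K; PV = const ⇒ V₂ = 6.83 L, P₂ = 1500 kPa.
ΔU = 0 (ideal gas, T constant).
W = nRT ln(V₂/V₁) = 2.49×8.314×496×ln(0.230) = -15100 J.
Q = ΔU + W = -15100 J.
State after step 1: P = 1500 kPa, V = 6.83 L, T = 496 K.
Step 2 — Adiabatic: T₂/T₁ = (P₂/P₁)^((γ−1)/γ) ⇒ T₂ = 496×(0.312)^0.160 = 412 K; V₂ = 18.2 L.
ΔU = nCvΔT = 2.49×43.8×(412−496) = -9180 J.
Q = 0 for an adiabatic process, so W = −ΔU = 9180 J.
Net over both steps: W = -5920 J, Q = -15100 J, ΔU = -9180 J.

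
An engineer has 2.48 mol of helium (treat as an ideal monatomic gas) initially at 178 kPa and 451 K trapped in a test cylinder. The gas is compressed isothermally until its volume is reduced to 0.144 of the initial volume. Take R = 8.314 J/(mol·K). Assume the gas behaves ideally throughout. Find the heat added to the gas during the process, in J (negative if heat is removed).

V₁ = nRT₁/P₁ = 2.48×8.314×451/178 = 52.2 L.
Isothermal: T stays 451 K; PV = const ⇒ V₂ = 7.52 L, P₂ = 1240 kPa.
ΔU = 0 (ideal gas, T constant).
W = nRT ln(V₂/V₁) = 2.48×8.314×451×ln(0.144) = -18000 J.
Q = ΔU + W = -18000 J.

-18000 J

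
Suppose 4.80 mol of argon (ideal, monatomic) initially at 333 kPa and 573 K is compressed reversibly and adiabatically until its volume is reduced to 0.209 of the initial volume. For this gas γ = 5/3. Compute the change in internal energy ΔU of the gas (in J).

63100 J

V₁ = nRT₁/P₁ = 4.80×8.314×573/333 = 68.7 L.
Adiabatic: TV^(γ−1) = const ⇒ T₂ = 573×(4.78)^0.667 = 1630 K; PV^γ = const ⇒ P₂ = 4520 kPa.
For an ideal gas ΔU = nCvΔT with Cv = (3/2)R = 12.5 J/(mol·K).
ΔU = 4.80×12.5×(1630−573) = 63100 J.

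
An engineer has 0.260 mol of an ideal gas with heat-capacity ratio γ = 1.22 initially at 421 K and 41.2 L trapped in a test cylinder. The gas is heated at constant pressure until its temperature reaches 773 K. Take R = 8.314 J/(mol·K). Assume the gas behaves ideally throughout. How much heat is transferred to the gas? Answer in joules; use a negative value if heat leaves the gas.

P₁ = nRT₁/V₁ = 0.260×8.314×421/41.2 = 22.1 kPa.
Isobaric: P stays 22.1 kPa; V/T = const ⇒ T₂ = 773 K, V₂ = 75.6 L.
W = PΔV = 22.1×(75.6−41.2) kPa·L = 761 J.
ΔU = nCvΔT = 0.260×37.8×(773−421) = 3460 J.
Q = ΔU + W = nCpΔT = 4220 J.

4220 J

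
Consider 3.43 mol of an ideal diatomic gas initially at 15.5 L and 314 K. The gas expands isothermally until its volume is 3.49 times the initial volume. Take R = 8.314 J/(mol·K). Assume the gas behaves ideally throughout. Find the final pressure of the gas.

166 kPa

P₁ = nRT₁/V₁ = 3.43×8.314×314/15.5 = 578 kPa.
Isothermal: T stays 314 K; PV = const ⇒ V₂ = 54.1 L, P₂ = 166 kPa.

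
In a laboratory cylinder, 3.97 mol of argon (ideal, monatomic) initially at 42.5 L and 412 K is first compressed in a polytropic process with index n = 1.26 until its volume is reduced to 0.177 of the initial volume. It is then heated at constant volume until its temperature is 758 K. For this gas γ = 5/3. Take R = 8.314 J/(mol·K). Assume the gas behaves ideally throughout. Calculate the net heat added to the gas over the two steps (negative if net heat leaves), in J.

-12600 J

P₁ = nRT₁/V₁ = 3.97×8.314×412/42.5 = 320 kPa.
Step 1 — Polytropic n=1.26: T₂ = T₁(V₁/V₂)^(n−1) = 412×(5.65)^0.26 = 646 K; P₂ = P₁(V₁/V₂)^n = 2840 kPa.
W = (P₁V₁−P₂V₂)/(n−1) = (320×42.5−2840×7.52)/0.26 = -29700 J.
ΔU = nCvΔT = 3.97×12.5×(646−412) = 11600 J.
Q = ΔU + W = -18100 J.
State after step 1: P = 2840 kPa, V = 7.52 L, T = 646 K.
Step 2 — Isochoric: V stays 7.52 L; P/T = const ⇒ T₂ = 758 K, P₂ = 3330 kPa.
W = 0 (no volume change).
ΔU = nCvΔT = 3.97×12.5×(758−646) = 5530 J.
Q = ΔU = 5530 J.
Net over both steps: W = -29700 J, Q = -12600 J, ΔU = 17100 J.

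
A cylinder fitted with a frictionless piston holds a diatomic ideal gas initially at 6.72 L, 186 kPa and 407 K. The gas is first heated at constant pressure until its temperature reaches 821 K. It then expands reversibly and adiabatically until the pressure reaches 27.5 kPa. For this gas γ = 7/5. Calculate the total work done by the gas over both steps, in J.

3920 J

n = P₁V₁/(RT₁) = 186×6.72/(8.314×407) = 0.369 mol.
Step 1 — Isobaric: P stays 186 kPa; V/T = const ⇒ T₂ = 821 K, V₂ = 13.6 L.
W = PΔV = 186×(13.6−6.72) kPa·L = 1270 J.
ΔU = nCvΔT = 0.369×20.8×(821−407) = 3180 J.
Q = ΔU + W = nCpΔT = 4450 J.
State after step 1: P = 186 kPa, V = 13.6 L, T = 821 K.
Step 2 — Adiabatic: T₂/T₁ = (P₂/P₁)^((γ−1)/γ) ⇒ T₂ = 821×(0.148)^0.286 = 475 K; V₂ = 53.1 L.
ΔU = nCvΔT = 0.369×20.8×(475−821) = -2650 J.
Q = 0 for an adiabatic process, so W = −ΔU = 2650 J.
Net over both steps: W = 3920 J, Q = 4450 J, ΔU = 526 J.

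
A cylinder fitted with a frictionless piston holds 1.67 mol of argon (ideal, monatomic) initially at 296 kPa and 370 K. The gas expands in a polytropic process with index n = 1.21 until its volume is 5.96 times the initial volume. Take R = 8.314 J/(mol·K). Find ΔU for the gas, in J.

-2410 J

V₁ = nRT₁/P₁ = 1.67×8.314×370/296 = 17.4 L.
Polytropic n=1.21: T₂ = T₁(V₁/V₂)^(n−1) = 370×(0.168)^0.21 = 254 K; P₂ = P₁(V₁/V₂)^n = 34.1 kPa.
For an ideal gas ΔU = nCvΔT with Cv = (3/2)R = 12.5 J/(mol·K).
ΔU = 1.67×12.5×(254−370) = -2410 J.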